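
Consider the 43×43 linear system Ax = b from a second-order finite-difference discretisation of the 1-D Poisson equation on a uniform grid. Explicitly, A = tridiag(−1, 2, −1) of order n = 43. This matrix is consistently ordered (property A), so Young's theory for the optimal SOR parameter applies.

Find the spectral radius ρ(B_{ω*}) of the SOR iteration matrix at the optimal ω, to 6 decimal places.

n=43: λ(B_J) = 1 − λ(A)/2 = cos(kπ/44); k=1 gives ρ_J = 0.997452.
root = sin(π/44) = 0.0713392  (since 1−cos² = sin²).
Young: ω* = 2/(1+√(1−ρ_J²)) = 2/(1+0.0713392) = 2/1.0713392 = 1.866822.
ρ_SOR = ω* − 1 = 1.866822 − 1 = 0.866822.

ρ_SOR = 0.866822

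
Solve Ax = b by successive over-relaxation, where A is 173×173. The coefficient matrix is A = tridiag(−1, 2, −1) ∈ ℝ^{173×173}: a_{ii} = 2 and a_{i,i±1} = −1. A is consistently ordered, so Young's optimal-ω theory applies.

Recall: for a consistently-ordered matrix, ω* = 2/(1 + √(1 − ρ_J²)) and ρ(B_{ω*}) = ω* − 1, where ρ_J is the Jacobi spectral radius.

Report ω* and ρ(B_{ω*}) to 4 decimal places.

ω* = 1.9645, ρ_SOR = 0.9645

ρ_J = max_k |cos(kπ/174)| = cos(π/174) = 0.9998
√(1−ρ_J²) simplifies to sin(π/174) = 0.01805.
ω* = 2/(1 + 0.01805) = 2/1.01805 = 1.9645.
ρ(B_{ω*}) = ω*−1 = 0.9645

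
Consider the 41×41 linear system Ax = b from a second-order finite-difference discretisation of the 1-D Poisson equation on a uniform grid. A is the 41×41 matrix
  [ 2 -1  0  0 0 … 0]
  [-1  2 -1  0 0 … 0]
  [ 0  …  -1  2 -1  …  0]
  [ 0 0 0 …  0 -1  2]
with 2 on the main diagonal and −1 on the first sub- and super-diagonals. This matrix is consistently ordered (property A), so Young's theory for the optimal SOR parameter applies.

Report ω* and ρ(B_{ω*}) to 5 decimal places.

ω* = 1.86093, ρ_SOR = 0.86093

spectrum of D⁻¹(L+U) = {cos(kπ/42) : 1≤k≤41}; ρ_J = cos(π/42) = 0.99720.
1 − cos²(π/42) = sin²(π/42) ⇒ √(1−ρ_J²) = sin(π/42) = 0.074730.
ω* = 2/(1 + 0.074730) = 2/1.074730 = 1.86093.
and ρ(B_{ω*}) = 1.86093 − 1 = 0.86093.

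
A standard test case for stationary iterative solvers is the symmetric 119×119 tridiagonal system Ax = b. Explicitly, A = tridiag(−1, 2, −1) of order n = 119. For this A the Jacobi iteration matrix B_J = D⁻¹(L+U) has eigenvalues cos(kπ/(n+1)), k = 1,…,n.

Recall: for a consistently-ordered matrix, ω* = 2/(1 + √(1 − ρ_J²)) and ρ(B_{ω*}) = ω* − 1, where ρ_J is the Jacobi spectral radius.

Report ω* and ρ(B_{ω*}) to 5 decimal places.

ρ_J = max_k |cos(kπ/120)| = cos(π/120) = 0.99966
√(1−ρ_J²) simplifies to sin(π/120) = 0.026177.
So ω* = 2/1.026177 = 1.94898 (Young).
ρ(B_{ω*}) = ω*−1 = 0.94898

ω* = 1.94898, ρ_SOR = 0.94898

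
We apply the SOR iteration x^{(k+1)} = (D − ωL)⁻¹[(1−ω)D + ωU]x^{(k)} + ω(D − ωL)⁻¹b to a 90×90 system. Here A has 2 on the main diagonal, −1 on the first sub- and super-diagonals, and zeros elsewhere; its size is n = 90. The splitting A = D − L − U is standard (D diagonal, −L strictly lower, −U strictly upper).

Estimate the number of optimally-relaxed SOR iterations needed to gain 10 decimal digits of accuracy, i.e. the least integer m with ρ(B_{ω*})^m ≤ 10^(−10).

m = 334

With n=90, ρ(Jacobi) = cos(π/91) = 0.9994041.
root = sin(π/91) = 0.0345161  (since 1−cos² = sin²).
Young: ω* = 2/(1+√(1−ρ_J²)) = 2/(1+0.0345161) = 2/1.0345161 = 1.9332710.
ρ(B_{ω*}) = ω*−1 = 0.9332710
m ≥ 10·ln10 / (−ln 0.9332710) = 333.420; smallest integer m = 334.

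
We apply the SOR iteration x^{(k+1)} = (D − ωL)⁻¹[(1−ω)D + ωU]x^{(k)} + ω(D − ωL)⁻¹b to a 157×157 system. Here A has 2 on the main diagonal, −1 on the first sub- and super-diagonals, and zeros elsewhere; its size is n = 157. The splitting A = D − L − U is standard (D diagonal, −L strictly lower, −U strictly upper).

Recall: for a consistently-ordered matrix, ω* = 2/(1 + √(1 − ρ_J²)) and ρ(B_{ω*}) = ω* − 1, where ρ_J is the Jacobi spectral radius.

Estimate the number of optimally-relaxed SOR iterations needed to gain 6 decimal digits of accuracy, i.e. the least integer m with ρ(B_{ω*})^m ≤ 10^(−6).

½·tridiag(1,0,1) at n=157: λ_k = cos(kπ/158); max |λ| at k=1 ⇒ ρ_J = cos(π/158) ≈ 0.9998023.
1 − cos²(π/158) = sin²(π/158) ⇒ √(1−ρ_J²) = sin(π/158) = 0.0198822.
So ω* = 2/1.0198822 = 1.9610108 (Young).
ρ(B_{ω*}) = ω*−1 = 0.9610108
6·ln10 = 13.8155; −ln(0.9610108) = 0.0397696; m = ⌈13.8155/0.0397696⌉ = ⌈347.388⌉ = 348.

m = 348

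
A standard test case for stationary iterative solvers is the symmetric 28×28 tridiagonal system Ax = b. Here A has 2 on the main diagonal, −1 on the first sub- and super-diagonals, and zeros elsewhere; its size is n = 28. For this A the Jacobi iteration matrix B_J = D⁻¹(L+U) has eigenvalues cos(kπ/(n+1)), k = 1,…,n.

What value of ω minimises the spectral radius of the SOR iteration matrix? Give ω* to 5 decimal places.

ω* = 1.80486

[ρ_J] n=28: ρ(B_J) = cos(π/(n+1)) = cos(π/29) = 0.99414.
√(1−ρ_J²) = |sin(π/29)| = 0.108119
ω* = 2/(1 + 0.108119) = 2/1.108119 = 1.80486.
ρ_SOR = ω* − 1 ≈ 0.80486.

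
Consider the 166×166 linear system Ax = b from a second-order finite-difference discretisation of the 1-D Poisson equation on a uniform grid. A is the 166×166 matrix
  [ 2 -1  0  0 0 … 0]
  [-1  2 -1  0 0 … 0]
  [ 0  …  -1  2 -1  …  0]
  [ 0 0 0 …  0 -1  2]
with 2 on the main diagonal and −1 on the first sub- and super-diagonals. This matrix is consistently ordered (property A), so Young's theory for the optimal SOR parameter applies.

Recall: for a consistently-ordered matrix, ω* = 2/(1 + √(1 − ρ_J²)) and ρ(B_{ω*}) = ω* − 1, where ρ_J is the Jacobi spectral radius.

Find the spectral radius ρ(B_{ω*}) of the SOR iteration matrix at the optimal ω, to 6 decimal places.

B_J for the 166×166 system has eigenvalues cos(kπ/167); ρ_J = cos(π/167) = 0.999823.
√(1 − cos²(π/167)) = sin(π/167) ≈ 0.0188108.
ω* = 2/(1+0.0188108) = 1.963073
At ω = 1.963073 every |λ(B_ω)| = ω−1, so ρ_SOR = 0.963073.

ρ_SOR = 0.963073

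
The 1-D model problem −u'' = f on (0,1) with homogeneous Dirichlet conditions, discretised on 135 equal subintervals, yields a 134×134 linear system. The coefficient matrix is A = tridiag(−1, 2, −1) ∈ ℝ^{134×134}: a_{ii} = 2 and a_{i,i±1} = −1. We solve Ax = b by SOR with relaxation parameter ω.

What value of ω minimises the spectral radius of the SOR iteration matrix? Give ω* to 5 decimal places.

ρ_J = max_k |cos(kπ/135)| = cos(π/135) = 0.99973
√(1−ρ_J²) simplifies to sin(π/135) = 0.023269.
ω* = 2/(1 + 0.023269) = 2/1.023269 = 1.95452.
At ω = 1.95452 every |λ(B_ω)| = ω−1, so ρ_SOR = 0.95452.

ω* = 1.95452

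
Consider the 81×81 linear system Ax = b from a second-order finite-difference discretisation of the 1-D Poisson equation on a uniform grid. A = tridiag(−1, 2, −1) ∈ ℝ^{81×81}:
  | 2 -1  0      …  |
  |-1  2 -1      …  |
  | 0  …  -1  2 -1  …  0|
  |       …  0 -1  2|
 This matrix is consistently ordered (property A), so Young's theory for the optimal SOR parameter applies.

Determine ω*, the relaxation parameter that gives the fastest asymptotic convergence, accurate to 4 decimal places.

½·tridiag(1,0,1) at n=81: λ_k = cos(kπ/82); max |λ| at k=1 ⇒ ρ_J = cos(π/82) ≈ 0.9993.
√(1−ρ_J²) simplifies to sin(π/82) = 0.03830.
Then 2/(1+√(1−ρ_J²)) = 2/(1+0.03830); ω* = 2/1.03830 = 1.9262.
Hence ρ(B_{ω*}) = 1.9262 − 1 = 0.9262.

ω* = 1.9262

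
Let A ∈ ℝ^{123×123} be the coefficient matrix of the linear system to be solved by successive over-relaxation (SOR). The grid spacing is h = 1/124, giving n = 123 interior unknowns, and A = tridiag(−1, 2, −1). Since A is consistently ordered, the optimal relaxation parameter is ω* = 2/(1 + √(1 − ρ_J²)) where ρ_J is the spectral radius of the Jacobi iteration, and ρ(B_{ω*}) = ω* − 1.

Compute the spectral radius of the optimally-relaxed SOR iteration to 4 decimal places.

n=123: λ(B_J) = 1 − λ(A)/2 = cos(kπ/124); k=1 gives ρ_J = 0.9997.
root = sin(π/124) = 0.02533  (since 1−cos² = sin²).
ω* = 2/(1+0.02533) = 1.9506
ρ_SOR = ω* − 1 = 1.9506 − 1 = 0.9506.

ρ_SOR = 0.9506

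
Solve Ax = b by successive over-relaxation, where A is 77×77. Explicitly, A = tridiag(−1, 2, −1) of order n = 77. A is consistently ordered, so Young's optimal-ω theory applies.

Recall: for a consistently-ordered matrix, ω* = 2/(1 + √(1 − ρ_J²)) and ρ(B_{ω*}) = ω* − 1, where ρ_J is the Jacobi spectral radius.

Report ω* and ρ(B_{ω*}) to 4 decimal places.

½·tridiag(1,0,1) at n=77: λ_k = cos(kπ/78); max |λ| at k=1 ⇒ ρ_J = cos(π/78) ≈ 0.9992.
√(1 − cos²(π/78)) = sin(π/78) ≈ 0.04027.
ω* = 2 / (1 + 0.04027) = 2 / 1.04027 ≈ 1.9226.
ρ_SOR = ω* − 1 ≈ 0.9226.

ω* = 1.9226, ρ_SOR = 0.9226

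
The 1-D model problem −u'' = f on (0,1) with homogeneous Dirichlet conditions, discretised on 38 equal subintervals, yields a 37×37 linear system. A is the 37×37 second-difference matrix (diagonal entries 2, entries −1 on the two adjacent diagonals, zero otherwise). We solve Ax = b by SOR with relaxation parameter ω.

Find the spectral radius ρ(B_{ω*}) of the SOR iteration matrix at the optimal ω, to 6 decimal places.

ρ_SOR = 0.847440

ρ_J = max_k |cos(kπ/38)| = cos(π/38) = 0.996584
√(1−ρ_J²) simplifies to sin(π/38) = 0.0825793.
ω* = 2/(1 + 0.0825793) = 2/1.0825793 = 1.847440.
At ω = 1.847440 every |λ(B_ω)| = ω−1, so ρ_SOR = 0.847440.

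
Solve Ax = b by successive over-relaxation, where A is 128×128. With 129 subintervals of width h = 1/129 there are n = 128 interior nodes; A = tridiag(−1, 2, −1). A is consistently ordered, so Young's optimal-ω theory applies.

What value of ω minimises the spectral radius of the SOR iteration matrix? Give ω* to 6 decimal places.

n=128: λ(B_J) = 1 − λ(A)/2 = cos(kπ/129); k=1 gives ρ_J = 0.999703.
√(1 − cos²(π/129)) = sin(π/129) ≈ 0.0243510.
ω* = 2/(1+0.0243510) = 1.952456
ρ_SOR = ω* − 1 ≈ 0.952456.

ω* = 1.952456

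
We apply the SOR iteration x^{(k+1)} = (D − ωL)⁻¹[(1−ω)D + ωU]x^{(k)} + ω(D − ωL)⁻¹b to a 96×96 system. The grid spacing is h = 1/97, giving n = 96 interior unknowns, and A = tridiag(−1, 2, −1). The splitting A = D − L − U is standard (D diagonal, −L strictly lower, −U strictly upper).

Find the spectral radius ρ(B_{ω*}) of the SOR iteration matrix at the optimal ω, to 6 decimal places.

n=96: λ(B_J) = 1 − λ(A)/2 = cos(kπ/97); k=1 gives ρ_J = 0.999476.
root = sin(π/97) = 0.0323819  (since 1−cos² = sin²).
Then 2/(1+√(1−ρ_J²)) = 2/(1+0.0323819); ω* = 2/1.0323819 = 1.937268.
At ω = 1.937268 every |λ(B_ω)| = ω−1, so ρ_SOR = 0.937268.

ρ_SOR = 0.937268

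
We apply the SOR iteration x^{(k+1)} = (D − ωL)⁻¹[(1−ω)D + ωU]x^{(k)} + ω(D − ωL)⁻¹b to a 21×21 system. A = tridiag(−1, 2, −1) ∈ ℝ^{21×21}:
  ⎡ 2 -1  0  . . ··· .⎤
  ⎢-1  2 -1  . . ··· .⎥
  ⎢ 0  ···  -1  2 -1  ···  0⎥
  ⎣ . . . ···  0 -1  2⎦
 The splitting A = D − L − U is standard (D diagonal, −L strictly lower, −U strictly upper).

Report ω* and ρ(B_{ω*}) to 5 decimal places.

ω* = 1.75083, ρ_SOR = 0.75083

spectrum of D⁻¹(L+U) = {cos(kπ/22) : 1≤k≤21}; ρ_J = cos(π/22) = 0.98982.
root = sin(π/22) = 0.142315  (since 1−cos² = sin²).
ω* = 2 / (1 + 0.142315) = 2 / 1.142315 ≈ 1.75083.
and ρ(B_{ω*}) = 1.75083 − 1 = 0.75083.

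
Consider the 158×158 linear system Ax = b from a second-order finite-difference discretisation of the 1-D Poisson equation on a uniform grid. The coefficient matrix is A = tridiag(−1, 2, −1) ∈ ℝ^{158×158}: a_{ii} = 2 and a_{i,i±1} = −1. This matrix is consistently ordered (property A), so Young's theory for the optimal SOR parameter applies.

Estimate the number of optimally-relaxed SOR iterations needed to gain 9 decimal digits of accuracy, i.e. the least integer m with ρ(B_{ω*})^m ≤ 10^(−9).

m = 525

[ρ_J] n=158: ρ(B_J) = cos(π/(n+1)) = cos(π/159) = 0.9998048.
root = sin(π/159) = 0.0197572  (since 1−cos² = sin²).
[ω*] 2 ÷ (1 + 0.0197572) = 2 ÷ 1.0197572 = 1.9612512.
Hence ρ(B_{ω*}) = 1.9612512 − 1 = 0.9612512.
Need (0.9612512)^m ≤ 10^(−9): m ≥ 9·ln10/|ln 0.9612512| = 20.7233/0.0395195 = 524.382 ⇒ m = 525.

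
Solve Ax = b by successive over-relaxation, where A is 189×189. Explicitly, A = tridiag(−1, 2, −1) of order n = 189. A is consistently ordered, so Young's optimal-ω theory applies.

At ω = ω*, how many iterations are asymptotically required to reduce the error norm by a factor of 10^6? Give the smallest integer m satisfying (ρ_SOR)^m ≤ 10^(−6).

m = 418

spectrum of D⁻¹(L+U) = {cos(kπ/190) : 1≤k≤189}; ρ_J = cos(π/190) = 0.9998633.
√(1 − cos²(π/190)) = sin(π/190) ≈ 0.0165339.
ω* = 2/(1 + 0.0165339) = 2/1.0165339 = 1.9674700.
ρ_SOR = ω* − 1 ≈ 0.9674700.
ρ_SOR^m ≤ 10^(−6) ⇔ m ≥ 6·ln10/(−ln 0.9674700) = 13.8155/0.0330709 = 417.754; m = ⌈417.754⌉ = 418.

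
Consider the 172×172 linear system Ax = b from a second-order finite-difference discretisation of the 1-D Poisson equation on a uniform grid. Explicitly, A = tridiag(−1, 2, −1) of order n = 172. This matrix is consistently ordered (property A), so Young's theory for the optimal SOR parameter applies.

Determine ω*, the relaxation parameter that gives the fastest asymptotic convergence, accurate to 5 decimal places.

B_J for the 172×172 system has eigenvalues cos(kπ/173); ρ_J = cos(π/173) = 0.99984.
1 − cos²(π/173) = sin²(π/173) ⇒ √(1−ρ_J²) = sin(π/173) = 0.018158.
ω* = 2/(1+0.018158) = 1.96433
ρ(B_{ω*}) = ω*−1 = 0.96433

ω* = 1.96433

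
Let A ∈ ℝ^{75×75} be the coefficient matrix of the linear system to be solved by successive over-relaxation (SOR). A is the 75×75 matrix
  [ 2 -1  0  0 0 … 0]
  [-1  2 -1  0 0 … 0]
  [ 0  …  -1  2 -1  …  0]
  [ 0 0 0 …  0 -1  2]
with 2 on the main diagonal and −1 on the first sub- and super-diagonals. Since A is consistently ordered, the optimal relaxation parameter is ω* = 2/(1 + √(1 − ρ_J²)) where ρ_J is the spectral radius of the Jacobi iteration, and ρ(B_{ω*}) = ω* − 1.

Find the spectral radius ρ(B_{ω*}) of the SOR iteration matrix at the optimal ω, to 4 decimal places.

ρ_SOR = 0.9206

n=75: λ(B_J) = 1 − λ(A)/2 = cos(kπ/76); k=1 gives ρ_J = 0.9991.
√(1−ρ_J²) = |sin(π/76)| = 0.04132
So ω* = 2/1.04132 = 1.9206 (Young).
ρ(B_{ω*}) = ω*−1 = 0.9206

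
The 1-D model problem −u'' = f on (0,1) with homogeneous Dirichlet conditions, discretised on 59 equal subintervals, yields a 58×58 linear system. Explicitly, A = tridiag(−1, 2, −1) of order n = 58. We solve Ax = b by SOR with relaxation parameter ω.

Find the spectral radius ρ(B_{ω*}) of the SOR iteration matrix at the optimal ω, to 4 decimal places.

ρ_J = max_k |cos(kπ/59)| = cos(π/59) = 0.9986
√(1−ρ_J²) simplifies to sin(π/59) = 0.05322.
[ω*] 2 ÷ (1 + 0.05322) = 2 ÷ 1.05322 = 1.8989.
ρ_SOR = ω* − 1 = 1.8989 − 1 = 0.8989.

ρ_SOR = 0.8989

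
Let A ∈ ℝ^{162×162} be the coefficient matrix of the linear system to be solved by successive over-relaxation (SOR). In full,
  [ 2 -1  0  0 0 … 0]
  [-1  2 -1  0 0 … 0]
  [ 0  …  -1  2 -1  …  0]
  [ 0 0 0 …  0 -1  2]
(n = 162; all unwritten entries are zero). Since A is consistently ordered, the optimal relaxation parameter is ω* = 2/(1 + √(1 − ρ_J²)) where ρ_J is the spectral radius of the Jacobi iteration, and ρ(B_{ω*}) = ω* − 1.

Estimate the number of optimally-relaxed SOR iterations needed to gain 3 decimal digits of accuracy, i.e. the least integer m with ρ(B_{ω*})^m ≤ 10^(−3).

m = 180

n=162: λ(B_J) = 1 − λ(A)/2 = cos(kπ/163); k=1 gives ρ_J = 0.9998143.
root = sin(π/163) = 0.0192724  (since 1−cos² = sin²).
Then 2/(1+√(1−ρ_J²)) = 2/(1+0.0192724); ω* = 2/1.0192724 = 1.9621840.
At ω = 1.9621840 every |λ(B_ω)| = ω−1, so ρ_SOR = 0.9621840.
m ≥ 3·ln10 / (−ln 0.9621840) = 179.191; smallest integer m = 180.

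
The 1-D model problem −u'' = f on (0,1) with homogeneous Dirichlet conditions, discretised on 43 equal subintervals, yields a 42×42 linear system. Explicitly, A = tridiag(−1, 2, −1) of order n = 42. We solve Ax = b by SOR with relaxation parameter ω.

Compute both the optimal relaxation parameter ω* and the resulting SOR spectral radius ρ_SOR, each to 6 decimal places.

ω* = 1.863941, ρ_SOR = 0.863941

spectrum of D⁻¹(L+U) = {cos(kπ/43) : 1≤k≤42}; ρ_J = cos(π/43) = 0.997332.
√(1 − cos²(π/43)) = sin(π/43) ≈ 0.0729953.
ω* = 2/(1 + 0.0729953) = 2/1.0729953 = 1.863941.
ρ_SOR = ω* − 1 ≈ 0.863941.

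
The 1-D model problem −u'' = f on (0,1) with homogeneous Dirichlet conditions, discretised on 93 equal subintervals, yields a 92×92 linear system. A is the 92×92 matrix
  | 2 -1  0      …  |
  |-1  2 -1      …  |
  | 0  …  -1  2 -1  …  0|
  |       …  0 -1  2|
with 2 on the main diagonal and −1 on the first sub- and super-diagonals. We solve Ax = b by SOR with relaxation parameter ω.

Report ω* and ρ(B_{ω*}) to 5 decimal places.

ω* = 1.93466, ρ_SOR = 0.93466

n=92: λ(B_J) = 1 − λ(A)/2 = cos(kπ/93); k=1 gives ρ_J = 0.99943.
√(1 − cos²(π/93)) = sin(π/93) ≈ 0.033774.
ω* = 2/(1 + 0.033774) = 2/1.033774 = 1.93466.
and ρ(B_{ω*}) = 1.93466 − 1 = 0.93466.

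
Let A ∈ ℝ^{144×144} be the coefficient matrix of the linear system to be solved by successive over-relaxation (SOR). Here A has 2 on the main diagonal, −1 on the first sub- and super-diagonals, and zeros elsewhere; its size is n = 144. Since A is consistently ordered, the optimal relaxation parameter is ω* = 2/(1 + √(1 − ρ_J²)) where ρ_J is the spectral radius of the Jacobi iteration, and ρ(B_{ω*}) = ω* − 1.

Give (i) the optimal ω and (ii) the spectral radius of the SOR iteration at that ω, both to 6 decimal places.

n=144: λ(B_J) = 1 − λ(A)/2 = cos(kπ/145); k=1 gives ρ_J = 0.999765.
1 − cos²(π/145) = sin²(π/145) ⇒ √(1−ρ_J²) = sin(π/145) = 0.0216645.
ω* = 2/(1 + 0.0216645) = 2/1.0216645 = 1.957590.
[ρ_SOR] ω* − 1 = 0.957590.

ω* = 1.957590, ρ_SOR = 0.957590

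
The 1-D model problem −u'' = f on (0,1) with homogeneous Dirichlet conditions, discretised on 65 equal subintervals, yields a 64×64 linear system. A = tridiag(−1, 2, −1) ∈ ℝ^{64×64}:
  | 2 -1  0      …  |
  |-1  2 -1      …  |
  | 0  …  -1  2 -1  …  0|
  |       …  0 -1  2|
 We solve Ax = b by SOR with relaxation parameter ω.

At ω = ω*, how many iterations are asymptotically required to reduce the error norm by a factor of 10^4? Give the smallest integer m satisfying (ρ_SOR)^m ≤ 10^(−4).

m = 96

B_J for the 64×64 system has eigenvalues cos(kπ/65); ρ_J = cos(π/65) = 0.9988322.
root = sin(π/65) = 0.0483134  (since 1−cos² = sin²).
ω* = 2/(1 + 0.0483134) = 2/1.0483134 = 1.9078264.
[ρ_SOR] ω* − 1 = 0.9078264.
(0.9078264)^m ≤ 10^{−4}  ⇒  m·ln(0.9078264) ≤ −4·ln10  ⇒  m ≥ 95.244  ⇒  m = 96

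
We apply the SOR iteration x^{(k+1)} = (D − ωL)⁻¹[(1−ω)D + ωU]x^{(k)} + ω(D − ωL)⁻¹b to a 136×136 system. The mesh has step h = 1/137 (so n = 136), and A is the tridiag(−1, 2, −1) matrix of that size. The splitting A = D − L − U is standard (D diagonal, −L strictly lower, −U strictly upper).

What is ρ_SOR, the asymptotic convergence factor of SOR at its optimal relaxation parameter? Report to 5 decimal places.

ρ_SOR = 0.95517

[ρ_J] n=136: ρ(B_J) = cos(π/(n+1)) = cos(π/137) = 0.99974.
1 − cos²(π/137) = sin²(π/137) ⇒ √(1−ρ_J²) = sin(π/137) = 0.022929.
[ω*] 2 ÷ (1 + 0.022929) = 2 ÷ 1.022929 = 1.95517.
ρ_SOR = ω* − 1 ≈ 0.95517.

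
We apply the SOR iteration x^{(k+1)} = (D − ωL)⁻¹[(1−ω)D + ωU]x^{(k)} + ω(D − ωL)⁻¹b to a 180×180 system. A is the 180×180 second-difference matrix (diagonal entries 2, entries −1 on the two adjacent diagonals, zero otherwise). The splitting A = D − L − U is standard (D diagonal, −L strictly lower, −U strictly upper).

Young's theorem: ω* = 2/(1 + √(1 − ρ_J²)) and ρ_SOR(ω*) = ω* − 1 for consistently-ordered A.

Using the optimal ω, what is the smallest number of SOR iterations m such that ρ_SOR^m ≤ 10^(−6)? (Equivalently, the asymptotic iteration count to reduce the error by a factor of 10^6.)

m = 398

B_J for the 180×180 system has eigenvalues cos(kπ/181); ρ_J = cos(π/181) = 0.9998494.
root = sin(π/181) = 0.0173560  (since 1−cos² = sin²).
[ω*] 2 ÷ (1 + 0.0173560) = 2 ÷ 1.0173560 = 1.9658802.
[ρ_SOR] ω* − 1 = 0.9658802.
(0.9658802)^m ≤ 10^{−6}  ⇒  m·ln(0.9658802) ≤ −6·ln10  ⇒  m ≥ 397.963  ⇒  m = 398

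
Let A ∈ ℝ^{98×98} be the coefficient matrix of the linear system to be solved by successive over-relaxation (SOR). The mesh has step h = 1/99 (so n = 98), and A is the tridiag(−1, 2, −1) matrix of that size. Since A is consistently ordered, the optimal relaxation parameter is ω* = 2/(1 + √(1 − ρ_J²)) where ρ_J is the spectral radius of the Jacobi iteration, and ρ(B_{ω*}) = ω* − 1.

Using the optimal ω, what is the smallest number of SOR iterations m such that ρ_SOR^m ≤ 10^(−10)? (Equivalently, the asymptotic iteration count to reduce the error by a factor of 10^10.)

m = 363

With n=98, ρ(Jacobi) = cos(π/99) = 0.9994965.
√(1 − cos²(π/99)) = sin(π/99) ≈ 0.0317279.
ω* = 2 / (1 + 0.0317279) = 2 / 1.0317279 ≈ 1.9384956.
ρ(B_{ω*}) = ω*−1 = 0.9384956
m ≥ 10·ln10 / (−ln 0.9384956) = 362.743; smallest integer m = 363.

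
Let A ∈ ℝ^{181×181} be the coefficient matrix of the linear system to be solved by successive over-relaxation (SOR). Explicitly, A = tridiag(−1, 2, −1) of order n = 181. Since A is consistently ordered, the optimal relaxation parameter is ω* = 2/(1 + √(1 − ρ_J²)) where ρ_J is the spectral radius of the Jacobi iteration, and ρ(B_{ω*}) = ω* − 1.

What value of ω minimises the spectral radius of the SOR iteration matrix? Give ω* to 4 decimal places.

ω* = 1.9661

[ρ_J] n=181: ρ(B_J) = cos(π/(n+1)) = cos(π/182) = 0.9999.
√(1−ρ_J²) simplifies to sin(π/182) = 0.01726.
ω* = 2/(1 + 0.01726) = 2/1.01726 = 1.9661.
[ρ_SOR] ω* − 1 = 0.9661.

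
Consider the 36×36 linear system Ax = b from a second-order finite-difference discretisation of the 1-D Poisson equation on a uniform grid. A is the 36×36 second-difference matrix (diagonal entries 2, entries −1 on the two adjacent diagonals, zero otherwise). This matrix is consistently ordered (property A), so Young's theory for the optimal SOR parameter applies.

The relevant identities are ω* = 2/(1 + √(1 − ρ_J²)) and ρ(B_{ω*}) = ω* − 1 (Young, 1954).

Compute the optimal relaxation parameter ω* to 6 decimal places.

[ρ_J] n=36: ρ(B_J) = cos(π/(n+1)) = cos(π/37) = 0.996397.
√(1−ρ_J²) simplifies to sin(π/37) = 0.0848059.
So ω* = 2/1.0848059 = 1.843648 (Young).
[ρ_SOR] ω* − 1 = 0.843648.

ω* = 1.843648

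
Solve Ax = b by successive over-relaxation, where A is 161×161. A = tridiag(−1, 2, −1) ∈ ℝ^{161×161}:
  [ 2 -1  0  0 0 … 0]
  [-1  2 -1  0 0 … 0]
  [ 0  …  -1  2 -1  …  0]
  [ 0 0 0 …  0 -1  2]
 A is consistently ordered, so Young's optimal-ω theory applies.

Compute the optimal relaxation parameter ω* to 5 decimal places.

ρ_J = max_k |cos(kπ/162)| = cos(π/162) = 0.99981
√(1−ρ_J²) simplifies to sin(π/162) = 0.019391.
[ω*] 2 ÷ (1 + 0.019391) = 2 ÷ 1.019391 = 1.96196.
ρ_SOR = ω* − 1 ≈ 0.96196.

ω* = 1.96196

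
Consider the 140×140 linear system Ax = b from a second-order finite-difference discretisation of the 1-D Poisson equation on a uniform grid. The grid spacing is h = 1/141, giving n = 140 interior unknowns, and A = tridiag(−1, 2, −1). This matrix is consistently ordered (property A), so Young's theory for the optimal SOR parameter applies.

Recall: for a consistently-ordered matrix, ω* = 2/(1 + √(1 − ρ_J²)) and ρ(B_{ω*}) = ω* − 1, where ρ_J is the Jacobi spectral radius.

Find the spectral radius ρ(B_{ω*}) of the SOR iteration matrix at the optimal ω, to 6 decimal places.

ρ_J = max_k |cos(kπ/141)| = cos(π/141) = 0.999752
√(1−ρ_J²) simplifies to sin(π/141) = 0.0222790.
ω* = 2 / (1 + 0.0222790) = 2 / 1.0222790 ≈ 1.956413.
ρ_SOR = ω* − 1 = 1.956413 − 1 = 0.956413.

ρ_SOR = 0.956413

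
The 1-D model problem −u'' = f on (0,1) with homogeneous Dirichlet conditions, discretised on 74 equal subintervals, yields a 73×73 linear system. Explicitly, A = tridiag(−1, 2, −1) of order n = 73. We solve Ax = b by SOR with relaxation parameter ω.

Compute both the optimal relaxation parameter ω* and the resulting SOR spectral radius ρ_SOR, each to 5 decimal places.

ω* = 1.91857, ρ_SOR = 0.91857

With n=73, ρ(Jacobi) = cos(π/74) = 0.99910.
root = sin(π/74) = 0.042441  (since 1−cos² = sin²).
Young: ω* = 2/(1+√(1−ρ_J²)) = 2/(1+0.042441) = 2/1.042441 = 1.91857.
At ω = 1.91857 every |λ(B_ω)| = ω−1, so ρ_SOR = 0.91857.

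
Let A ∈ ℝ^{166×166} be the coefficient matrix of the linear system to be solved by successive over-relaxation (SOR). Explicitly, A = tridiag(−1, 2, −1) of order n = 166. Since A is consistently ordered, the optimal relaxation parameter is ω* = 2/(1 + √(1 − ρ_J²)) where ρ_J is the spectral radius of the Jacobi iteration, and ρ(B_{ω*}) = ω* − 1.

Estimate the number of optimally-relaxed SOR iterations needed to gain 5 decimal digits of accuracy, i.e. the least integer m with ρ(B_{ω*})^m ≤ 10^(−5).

n=166: λ(B_J) = 1 − λ(A)/2 = cos(kπ/167); k=1 gives ρ_J = 0.9998231.
√(1−ρ_J²) = |sin(π/167)| = 0.0188108
ω* = 2/(1+0.0188108) = 1.9630730
ρ_SOR = ω* − 1 = 1.9630730 − 1 = 0.9630730.
Need (0.9630730)^m ≤ 10^(−5): m ≥ 5·ln10/|ln 0.9630730| = 11.5129/0.0376261 = 305.982 ⇒ m = 306.

m = 306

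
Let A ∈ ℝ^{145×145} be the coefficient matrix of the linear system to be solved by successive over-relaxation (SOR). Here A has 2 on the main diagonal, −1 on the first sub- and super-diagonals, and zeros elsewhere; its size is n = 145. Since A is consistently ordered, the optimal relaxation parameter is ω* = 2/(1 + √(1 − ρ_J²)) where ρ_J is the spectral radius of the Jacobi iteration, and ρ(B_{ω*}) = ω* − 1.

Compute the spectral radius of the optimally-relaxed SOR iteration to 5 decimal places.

ρ_SOR = 0.95787

B_J for the 145×145 system has eigenvalues cos(kπ/146); ρ_J = cos(π/146) = 0.99977.
√(1−ρ_J²) simplifies to sin(π/146) = 0.021516.
[ω*] 2 ÷ (1 + 0.021516) = 2 ÷ 1.021516 = 1.95787.
[ρ_SOR] ω* − 1 = 0.95787.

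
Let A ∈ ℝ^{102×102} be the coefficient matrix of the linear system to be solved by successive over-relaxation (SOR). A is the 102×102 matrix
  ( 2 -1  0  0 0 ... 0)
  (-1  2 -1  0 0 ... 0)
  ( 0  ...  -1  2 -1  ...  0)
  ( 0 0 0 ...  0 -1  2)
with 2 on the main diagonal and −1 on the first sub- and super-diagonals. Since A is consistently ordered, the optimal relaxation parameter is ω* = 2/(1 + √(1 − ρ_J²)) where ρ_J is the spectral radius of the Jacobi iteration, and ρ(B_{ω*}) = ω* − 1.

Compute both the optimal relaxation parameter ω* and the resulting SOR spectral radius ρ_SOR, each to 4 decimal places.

ω* = 1.9408, ρ_SOR = 0.9408

n=102: λ(B_J) = 1 − λ(A)/2 = cos(kπ/103); k=1 gives ρ_J = 0.9995.
root = sin(π/103) = 0.03050  (since 1−cos² = sin²).
ω* = 2/(1 + 0.03050) = 2/1.03050 = 1.9408.
ρ_SOR = ω* − 1 = 1.9408 − 1 = 0.9408.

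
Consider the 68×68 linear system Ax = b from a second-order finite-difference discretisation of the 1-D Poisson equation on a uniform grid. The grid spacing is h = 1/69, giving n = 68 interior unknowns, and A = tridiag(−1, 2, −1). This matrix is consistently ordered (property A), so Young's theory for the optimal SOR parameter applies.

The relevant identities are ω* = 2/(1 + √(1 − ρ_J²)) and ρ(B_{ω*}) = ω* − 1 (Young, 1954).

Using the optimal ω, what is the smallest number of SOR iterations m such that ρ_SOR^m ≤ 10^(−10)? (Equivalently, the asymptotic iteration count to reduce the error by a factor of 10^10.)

½·tridiag(1,0,1) at n=68: λ_k = cos(kπ/69); max |λ| at k=1 ⇒ ρ_J = cos(π/69) ≈ 0.9989637.
√(1−ρ_J²) simplifies to sin(π/69) = 0.0455146.
[ω*] 2 ÷ (1 + 0.0455146) = 2 ÷ 1.0455146 = 1.9129336.
At ω = 1.9129336 every |λ(B_ω)| = ω−1, so ρ_SOR = 0.9129336.
For 10 digits: m = 10·ln10 / (−ln 0.9129336) = 23.0259/0.0910921 = 252.776; round up → m = 253.

m = 253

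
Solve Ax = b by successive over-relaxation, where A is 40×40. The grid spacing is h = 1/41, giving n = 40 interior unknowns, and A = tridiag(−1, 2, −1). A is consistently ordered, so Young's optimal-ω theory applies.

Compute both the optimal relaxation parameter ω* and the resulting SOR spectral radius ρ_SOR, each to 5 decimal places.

½·tridiag(1,0,1) at n=40: λ_k = cos(kπ/41); max |λ| at k=1 ⇒ ρ_J = cos(π/41) ≈ 0.99707.
√(1−ρ_J²) = |sin(π/41)| = 0.076549
ω* = 2/(1 + 0.076549) = 2/1.076549 = 1.85779.
ρ(B_{ω*}) = ω*−1 = 0.85779

ω* = 1.85779, ρ_SOR = 0.85779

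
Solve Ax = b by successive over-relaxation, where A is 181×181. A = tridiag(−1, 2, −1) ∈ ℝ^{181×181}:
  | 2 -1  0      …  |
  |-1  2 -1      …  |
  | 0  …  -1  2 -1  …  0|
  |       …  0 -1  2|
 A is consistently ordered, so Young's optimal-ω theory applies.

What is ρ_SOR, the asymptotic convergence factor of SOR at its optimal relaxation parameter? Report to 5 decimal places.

spectrum of D⁻¹(L+U) = {cos(kπ/182) : 1≤k≤181}; ρ_J = cos(π/182) = 0.99985.
1 − cos²(π/182) = sin²(π/182) ⇒ √(1−ρ_J²) = sin(π/182) = 0.017261.
ω* = 2 / (1 + 0.017261) = 2 / 1.017261 ≈ 1.96606.
and ρ(B_{ω*}) = 1.96606 − 1 = 0.96606.

ρ_SOR = 0.96606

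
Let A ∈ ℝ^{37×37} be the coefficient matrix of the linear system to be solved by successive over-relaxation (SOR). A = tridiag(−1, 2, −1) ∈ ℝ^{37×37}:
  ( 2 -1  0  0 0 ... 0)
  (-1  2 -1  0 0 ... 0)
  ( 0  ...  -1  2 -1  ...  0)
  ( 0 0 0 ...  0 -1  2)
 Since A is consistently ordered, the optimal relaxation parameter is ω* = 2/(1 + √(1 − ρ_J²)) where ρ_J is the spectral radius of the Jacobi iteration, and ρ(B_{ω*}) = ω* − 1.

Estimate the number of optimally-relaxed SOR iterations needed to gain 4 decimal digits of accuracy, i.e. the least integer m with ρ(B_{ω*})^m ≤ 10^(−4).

n=37: λ(B_J) = 1 − λ(A)/2 = cos(kπ/38); k=1 gives ρ_J = 0.9965845.
√(1 − cos²(π/38)) = sin(π/38) ≈ 0.0825793.
Young: ω* = 2/(1+√(1−ρ_J²)) = 2/(1+0.0825793) = 2/1.0825793 = 1.8474397.
[ρ_SOR] ω* − 1 = 0.8474397.
(0.8474397)^m ≤ 10^{−4}  ⇒  m·ln(0.8474397) ≤ −4·ln10  ⇒  m ≥ 55.639  ⇒  m = 56

m = 56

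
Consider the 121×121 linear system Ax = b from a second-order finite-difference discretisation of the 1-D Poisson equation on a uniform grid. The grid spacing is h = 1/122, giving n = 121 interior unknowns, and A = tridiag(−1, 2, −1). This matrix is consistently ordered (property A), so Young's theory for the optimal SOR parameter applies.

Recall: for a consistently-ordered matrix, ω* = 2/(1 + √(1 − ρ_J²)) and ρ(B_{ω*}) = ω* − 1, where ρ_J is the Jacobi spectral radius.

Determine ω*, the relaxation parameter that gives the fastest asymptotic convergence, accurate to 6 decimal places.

n=121: λ(B_J) = 1 − λ(A)/2 = cos(kπ/122); k=1 gives ρ_J = 0.999668.
√(1−ρ_J²) = |sin(π/122)| = 0.0257479
ω* = 2 / (1 + 0.0257479) = 2 / 1.0257479 ≈ 1.949797.
and ρ(B_{ω*}) = 1.949797 − 1 = 0.949797.

ω* = 1.949797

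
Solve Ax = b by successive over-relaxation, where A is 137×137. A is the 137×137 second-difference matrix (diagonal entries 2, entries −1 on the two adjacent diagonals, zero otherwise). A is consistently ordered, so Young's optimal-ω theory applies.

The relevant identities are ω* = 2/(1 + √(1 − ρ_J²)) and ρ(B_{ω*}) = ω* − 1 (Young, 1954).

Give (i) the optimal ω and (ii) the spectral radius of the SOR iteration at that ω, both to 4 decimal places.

ω* = 1.9555, ρ_SOR = 0.9555

[ρ_J] n=137: ρ(B_J) = cos(π/(n+1)) = cos(π/138) = 0.9997.
√(1−ρ_J²) = |sin(π/138)| = 0.02276
ω* = 2/(1+0.02276) = 1.9555
and ρ(B_{ω*}) = 1.9555 − 1 = 0.9555.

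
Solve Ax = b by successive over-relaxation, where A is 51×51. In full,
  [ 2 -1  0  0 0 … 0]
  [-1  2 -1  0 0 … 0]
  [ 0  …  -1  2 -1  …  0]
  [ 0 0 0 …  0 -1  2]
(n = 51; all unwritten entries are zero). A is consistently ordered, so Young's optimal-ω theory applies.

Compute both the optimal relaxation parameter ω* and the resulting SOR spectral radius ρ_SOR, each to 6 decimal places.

½·tridiag(1,0,1) at n=51: λ_k = cos(kπ/52); max |λ| at k=1 ⇒ ρ_J = cos(π/52) ≈ 0.998176.
√(1−ρ_J²) simplifies to sin(π/52) = 0.0603785.
ω* = 2 / (1 + 0.0603785) = 2 / 1.0603785 ≈ 1.886119.
At ω = 1.886119 every |λ(B_ω)| = ω−1, so ρ_SOR = 0.886119.

ω* = 1.886119, ρ_SOR = 0.886119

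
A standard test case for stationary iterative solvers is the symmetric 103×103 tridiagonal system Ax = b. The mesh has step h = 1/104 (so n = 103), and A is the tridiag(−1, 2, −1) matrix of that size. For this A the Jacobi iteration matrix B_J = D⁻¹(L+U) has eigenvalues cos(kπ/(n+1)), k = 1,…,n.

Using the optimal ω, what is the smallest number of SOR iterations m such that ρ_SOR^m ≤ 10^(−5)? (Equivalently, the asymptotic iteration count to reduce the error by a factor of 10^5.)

spectrum of D⁻¹(L+U) = {cos(kπ/104) : 1≤k≤103}; ρ_J = cos(π/104) = 0.9995438.
√(1−ρ_J²) simplifies to sin(π/104) = 0.0302030.
ω* = 2/(1 + 0.0302030) = 2/1.0302030 = 1.9413650.
At ω = 1.9413650 every |λ(B_ω)| = ω−1, so ρ_SOR = 0.9413650.
ρ_SOR^m ≤ 10^(−5) ⇔ m ≥ 5·ln10/(−ln 0.9413650) = 11.5129/0.0604243 = 190.534; m = ⌈190.534⌉ = 191.

m = 191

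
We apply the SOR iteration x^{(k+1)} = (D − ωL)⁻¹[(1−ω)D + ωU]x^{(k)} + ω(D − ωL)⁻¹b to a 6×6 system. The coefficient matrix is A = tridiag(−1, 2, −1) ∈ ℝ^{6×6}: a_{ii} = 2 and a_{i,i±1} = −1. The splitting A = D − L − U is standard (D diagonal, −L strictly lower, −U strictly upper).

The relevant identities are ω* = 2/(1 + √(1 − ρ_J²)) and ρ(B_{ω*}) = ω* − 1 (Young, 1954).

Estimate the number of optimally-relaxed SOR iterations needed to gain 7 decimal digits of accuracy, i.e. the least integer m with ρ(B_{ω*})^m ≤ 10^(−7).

½·tridiag(1,0,1) at n=6: λ_k = cos(kπ/7); max |λ| at k=1 ⇒ ρ_J = cos(π/7) ≈ 0.9009689.
√(1−ρ_J²) = |sin(π/7)| = 0.4338837
ω* = 2/(1+0.4338837) = 1.3948133
ρ(B_{ω*}) = ω*−1 = 0.3948133
7·ln10 = 16.1181; −ln(0.3948133) = 0.929342; m = ⌈16.1181/0.929342⌉ = ⌈17.344⌉ = 18.

m = 18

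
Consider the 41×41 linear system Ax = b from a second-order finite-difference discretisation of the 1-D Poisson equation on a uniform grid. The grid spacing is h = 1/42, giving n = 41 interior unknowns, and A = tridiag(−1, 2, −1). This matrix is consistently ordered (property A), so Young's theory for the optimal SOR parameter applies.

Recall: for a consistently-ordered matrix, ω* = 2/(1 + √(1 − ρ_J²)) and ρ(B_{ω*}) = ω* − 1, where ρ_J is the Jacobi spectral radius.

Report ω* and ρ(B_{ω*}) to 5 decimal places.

ω* = 1.86093, ρ_SOR = 0.86093

spectrum of D⁻¹(L+U) = {cos(kπ/42) : 1≤k≤41}; ρ_J = cos(π/42) = 0.99720.
√(1−ρ_J²) simplifies to sin(π/42) = 0.074730.
Then 2/(1+√(1−ρ_J²)) = 2/(1+0.074730); ω* = 2/1.074730 = 1.86093.
At ω = 1.86093 every |λ(B_ω)| = ω−1, so ρ_SOR = 0.86093.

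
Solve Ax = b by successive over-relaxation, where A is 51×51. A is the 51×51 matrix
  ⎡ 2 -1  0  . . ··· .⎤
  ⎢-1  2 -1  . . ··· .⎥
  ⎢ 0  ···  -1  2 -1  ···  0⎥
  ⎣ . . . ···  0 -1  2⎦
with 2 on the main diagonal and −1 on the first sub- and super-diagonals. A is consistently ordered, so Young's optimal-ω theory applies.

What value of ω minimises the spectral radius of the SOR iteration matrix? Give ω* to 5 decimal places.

[ρ_J] n=51: ρ(B_J) = cos(π/(n+1)) = cos(π/52) = 0.99818.
root = sin(π/52) = 0.060378  (since 1−cos² = sin²).
Young: ω* = 2/(1+√(1−ρ_J²)) = 2/(1+0.060378) = 2/1.060378 = 1.88612.
[ρ_SOR] ω* − 1 = 0.88612.

ω* = 1.88612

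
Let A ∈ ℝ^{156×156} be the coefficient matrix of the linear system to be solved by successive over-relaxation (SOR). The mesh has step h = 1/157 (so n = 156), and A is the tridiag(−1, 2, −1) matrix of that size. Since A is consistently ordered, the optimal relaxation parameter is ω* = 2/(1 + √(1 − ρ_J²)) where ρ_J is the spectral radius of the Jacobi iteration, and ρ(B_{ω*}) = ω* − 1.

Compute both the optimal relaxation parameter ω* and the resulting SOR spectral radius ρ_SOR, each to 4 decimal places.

ω* = 1.9608, ρ_SOR = 0.9608

spectrum of D⁻¹(L+U) = {cos(kπ/157) : 1≤k≤156}; ρ_J = cos(π/157) = 0.9998.
root = sin(π/157) = 0.02001  (since 1−cos² = sin²).
Then 2/(1+√(1−ρ_J²)) = 2/(1+0.02001); ω* = 2/1.02001 = 1.9608.
[ρ_SOR] ω* − 1 = 0.9608.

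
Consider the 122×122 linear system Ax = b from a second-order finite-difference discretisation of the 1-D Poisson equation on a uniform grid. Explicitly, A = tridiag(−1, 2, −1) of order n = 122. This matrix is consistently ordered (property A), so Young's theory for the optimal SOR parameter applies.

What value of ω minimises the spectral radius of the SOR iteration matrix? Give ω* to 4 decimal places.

ω* = 1.9502

spectrum of D⁻¹(L+U) = {cos(kπ/123) : 1≤k≤122}; ρ_J = cos(π/123) = 0.9997.
√(1 − cos²(π/123)) = sin(π/123) ≈ 0.02554.
ω* = 2/(1+0.02554) = 1.9502
[ρ_SOR] ω* − 1 = 0.9502.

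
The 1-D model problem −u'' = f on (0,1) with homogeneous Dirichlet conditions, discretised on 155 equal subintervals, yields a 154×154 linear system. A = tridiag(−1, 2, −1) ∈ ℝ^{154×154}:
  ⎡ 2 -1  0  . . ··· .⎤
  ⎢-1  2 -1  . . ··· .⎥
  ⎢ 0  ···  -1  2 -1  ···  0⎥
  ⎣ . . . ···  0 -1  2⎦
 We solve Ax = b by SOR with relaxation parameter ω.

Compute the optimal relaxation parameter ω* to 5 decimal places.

[ρ_J] n=154: ρ(B_J) = cos(π/(n+1)) = cos(π/155) = 0.99979.
1 − cos²(π/155) = sin²(π/155) ⇒ √(1−ρ_J²) = sin(π/155) = 0.020267.
So ω* = 2/1.020267 = 1.96027 (Young).
ρ_SOR = ω* − 1 ≈ 0.96027.

ω* = 1.96027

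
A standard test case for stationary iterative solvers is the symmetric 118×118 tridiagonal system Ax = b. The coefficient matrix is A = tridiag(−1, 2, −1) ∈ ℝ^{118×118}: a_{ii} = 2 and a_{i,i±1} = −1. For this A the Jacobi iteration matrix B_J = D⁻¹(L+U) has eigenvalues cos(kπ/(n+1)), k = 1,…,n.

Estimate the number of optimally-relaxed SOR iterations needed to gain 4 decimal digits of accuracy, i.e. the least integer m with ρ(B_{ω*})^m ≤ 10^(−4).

m = 175

[ρ_J] n=118: ρ(B_J) = cos(π/(n+1)) = cos(π/119) = 0.9996515.
root = sin(π/119) = 0.0263969  (since 1−cos² = sin²).
[ω*] 2 ÷ (1 + 0.0263969) = 2 ÷ 1.0263969 = 1.9485640.
ρ_SOR = ω* − 1 = 1.9485640 − 1 = 0.9485640.
4·ln10 = 9.21034; −ln(0.9485640) = 0.052806; m = ⌈9.21034/0.052806⌉ = ⌈174.418⌉ = 175.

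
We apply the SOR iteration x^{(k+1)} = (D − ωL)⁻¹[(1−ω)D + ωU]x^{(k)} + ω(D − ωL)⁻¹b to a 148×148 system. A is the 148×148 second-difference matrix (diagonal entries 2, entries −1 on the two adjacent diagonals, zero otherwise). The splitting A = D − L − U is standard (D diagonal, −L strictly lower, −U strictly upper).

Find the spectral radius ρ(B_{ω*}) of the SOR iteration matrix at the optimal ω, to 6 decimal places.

ρ_SOR = 0.958705

With n=148, ρ(Jacobi) = cos(π/149) = 0.999778.
√(1−ρ_J²) simplifies to sin(π/149) = 0.0210830.
Then 2/(1+√(1−ρ_J²)) = 2/(1+0.0210830); ω* = 2/1.0210830 = 1.958705.
At ω = 1.958705 every |λ(B_ω)| = ω−1, so ρ_SOR = 0.958705.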